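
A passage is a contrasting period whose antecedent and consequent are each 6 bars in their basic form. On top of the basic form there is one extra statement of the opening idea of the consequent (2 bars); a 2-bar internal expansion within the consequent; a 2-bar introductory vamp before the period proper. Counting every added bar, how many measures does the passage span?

18 measures

Basic contrasting period: 6 + 6 = 12 bars.
12 (basic form) + 2 (extra statement) + 2 (internal expansion) + 2 (introduction) = 18.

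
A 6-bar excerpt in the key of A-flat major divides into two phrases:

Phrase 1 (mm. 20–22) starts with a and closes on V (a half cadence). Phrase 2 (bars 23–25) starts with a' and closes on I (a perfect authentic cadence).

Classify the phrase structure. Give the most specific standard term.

Phrase 1 ends with a half cadence (weaker) and phrase 2 with a perfect authentic cadence (stronger): antecedent + consequent = a period.
The two phrases open with the same material (a / a'), so the period is parallel.

parallel period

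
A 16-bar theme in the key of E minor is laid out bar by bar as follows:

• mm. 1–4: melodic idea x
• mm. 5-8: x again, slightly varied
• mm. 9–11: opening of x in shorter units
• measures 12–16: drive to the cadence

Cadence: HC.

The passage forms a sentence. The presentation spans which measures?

The presentation of a sentence is the basic idea (mm. 1–4) plus its repetition (mm. 5-8); the presentation is therefore mm. 1-8.

measures 1–8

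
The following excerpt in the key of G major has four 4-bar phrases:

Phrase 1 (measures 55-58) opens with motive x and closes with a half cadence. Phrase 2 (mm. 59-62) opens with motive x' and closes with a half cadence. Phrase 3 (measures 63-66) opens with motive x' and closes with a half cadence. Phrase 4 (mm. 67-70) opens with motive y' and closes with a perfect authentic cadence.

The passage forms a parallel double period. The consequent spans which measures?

In a double period the four phrases pair into a large antecedent (phrases 1–2, ending half cadence) and a large consequent (phrases 3–4, ending perfect authentic cadence). The consequent spans measures 63–70.

measures 63–70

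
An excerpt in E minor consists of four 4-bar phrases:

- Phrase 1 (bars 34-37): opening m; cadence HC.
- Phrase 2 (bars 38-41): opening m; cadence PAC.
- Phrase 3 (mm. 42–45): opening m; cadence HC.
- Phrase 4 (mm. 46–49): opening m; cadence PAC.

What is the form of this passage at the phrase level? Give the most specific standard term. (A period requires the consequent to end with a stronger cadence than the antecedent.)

repeated period

The cadence pattern HC–PAC–HC–PAC is weak–strong twice, and phrases 3–4 restate phrases 1–2: a period heard twice, not a double period (which would end weakly at phrase 2).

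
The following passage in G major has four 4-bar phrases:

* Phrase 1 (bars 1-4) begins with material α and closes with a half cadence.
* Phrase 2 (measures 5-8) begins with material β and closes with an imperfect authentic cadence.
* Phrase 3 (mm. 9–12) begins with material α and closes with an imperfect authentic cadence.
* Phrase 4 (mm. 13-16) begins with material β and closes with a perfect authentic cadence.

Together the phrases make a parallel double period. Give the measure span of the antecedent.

In a double period the first pair of phrases (ending imperfect authentic cadence) is the large antecedent and the second pair (ending perfect authentic cadence) is the large consequent; the antecedent is measures 1–8.

measures 1–8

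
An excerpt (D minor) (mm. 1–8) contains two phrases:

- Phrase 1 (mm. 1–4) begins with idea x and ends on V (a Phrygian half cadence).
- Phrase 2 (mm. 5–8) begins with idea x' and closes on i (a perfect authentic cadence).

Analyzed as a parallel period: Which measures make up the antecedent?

The antecedent is the phrase ending with the weaker cadence (Phrygian half cadence, phrase 1) and the consequent the one ending more conclusively (perfect authentic cadence, phrase 2); the antecedent is mm. 1-4.

measures 1–4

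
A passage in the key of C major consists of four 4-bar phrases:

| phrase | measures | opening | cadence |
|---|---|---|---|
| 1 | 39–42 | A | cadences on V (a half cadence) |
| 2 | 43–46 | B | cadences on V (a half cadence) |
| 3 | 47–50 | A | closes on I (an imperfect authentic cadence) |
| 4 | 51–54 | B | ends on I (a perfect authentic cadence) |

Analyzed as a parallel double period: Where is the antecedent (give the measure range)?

measures 39–46

In a double period the four phrases pair into a large antecedent (phrases 1–2, ending half cadence) and a large consequent (phrases 3–4, ending perfect authentic cadence). The antecedent spans bars 39-46.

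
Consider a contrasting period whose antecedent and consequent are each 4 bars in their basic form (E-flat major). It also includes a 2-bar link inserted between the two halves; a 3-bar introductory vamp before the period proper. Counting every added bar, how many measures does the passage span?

Basic contrasting period: 4 + 4 = 8 bars.
8 (basic form) + 2 (link) + 3 (introduction) = 13.

13 measures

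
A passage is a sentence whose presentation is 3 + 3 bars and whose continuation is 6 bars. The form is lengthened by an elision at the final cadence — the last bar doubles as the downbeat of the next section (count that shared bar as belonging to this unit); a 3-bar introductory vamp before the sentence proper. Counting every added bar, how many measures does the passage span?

Basic sentence: 3 + 3 + 6 = 12 bars.
12 (basic form) + 3 (introduction) = 15.
The elision shares a bar with the next section but does not change this unit's count.

15 measures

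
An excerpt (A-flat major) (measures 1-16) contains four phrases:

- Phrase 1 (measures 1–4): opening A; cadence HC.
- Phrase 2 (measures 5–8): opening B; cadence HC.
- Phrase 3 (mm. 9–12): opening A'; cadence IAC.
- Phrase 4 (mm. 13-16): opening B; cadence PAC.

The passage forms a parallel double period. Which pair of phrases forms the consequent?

In a double period the first pair of phrases (ending half cadence) is the large antecedent and the second pair (ending perfect authentic cadence) is the large consequent; the consequent is phrases 3 and 4.

phrases 3 and 4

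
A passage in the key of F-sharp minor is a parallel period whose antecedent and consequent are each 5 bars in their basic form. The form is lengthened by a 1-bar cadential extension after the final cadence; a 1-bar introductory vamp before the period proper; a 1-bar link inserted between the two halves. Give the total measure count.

Basic parallel period: 5 + 5 = 10 bars.
10 (basic form) + 1 (cadential extension) + 1 (introduction) + 1 (link) = 13.

13 measures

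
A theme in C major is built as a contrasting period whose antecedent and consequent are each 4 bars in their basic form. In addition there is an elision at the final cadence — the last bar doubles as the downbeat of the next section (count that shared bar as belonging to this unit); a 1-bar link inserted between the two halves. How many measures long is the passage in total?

9 measures

Basic contrasting period: 4 + 4 = 8 bars.
8 (basic form) + 1 (link) = 9.
The elision shares a bar with the next section but does not change this unit's count.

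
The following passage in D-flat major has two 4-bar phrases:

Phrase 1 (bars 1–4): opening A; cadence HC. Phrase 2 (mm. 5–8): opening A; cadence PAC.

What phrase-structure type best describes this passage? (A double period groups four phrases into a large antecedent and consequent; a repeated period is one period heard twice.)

parallel period

Phrase 1 ends with a half cadence (weaker) and phrase 2 with a perfect authentic cadence (stronger): antecedent + consequent = a period.
The two phrases open with the same material (A / A), so the period is parallel.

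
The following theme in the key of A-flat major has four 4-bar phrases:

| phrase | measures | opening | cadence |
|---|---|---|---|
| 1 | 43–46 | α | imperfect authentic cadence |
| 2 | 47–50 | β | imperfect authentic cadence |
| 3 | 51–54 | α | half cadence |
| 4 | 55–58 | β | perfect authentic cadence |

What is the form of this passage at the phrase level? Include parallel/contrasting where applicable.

parallel double period

Four phrases in two halves: the first half (mm. 43–50) ends with an imperfect authentic cadence, the second (measures 51–58) with a perfect authentic cadence — a large antecedent–consequent pair, i.e. a double period.
Phrase 3 begins with the same material as phrase 1, making it parallel.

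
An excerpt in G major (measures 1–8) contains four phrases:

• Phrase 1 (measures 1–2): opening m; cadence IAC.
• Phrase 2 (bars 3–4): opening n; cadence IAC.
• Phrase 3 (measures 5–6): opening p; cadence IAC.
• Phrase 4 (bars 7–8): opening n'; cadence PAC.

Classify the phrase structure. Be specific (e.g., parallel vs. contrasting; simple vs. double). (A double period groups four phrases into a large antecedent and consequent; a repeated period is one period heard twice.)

contrasting double period

Four phrases in two halves: the first half (mm. 1–4) ends with an imperfect authentic cadence, the second (measures 5–8) with a perfect authentic cadence — a large antecedent–consequent pair, i.e. a double period.
Phrase 3 begins with different material from phrase 1, making it contrasting.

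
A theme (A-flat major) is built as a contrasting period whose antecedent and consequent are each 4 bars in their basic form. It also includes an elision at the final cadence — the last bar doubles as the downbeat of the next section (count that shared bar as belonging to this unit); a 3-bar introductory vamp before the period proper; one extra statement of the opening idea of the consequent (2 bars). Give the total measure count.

Basic contrasting period: 4 + 4 = 8 bars.
8 (basic form) + 3 (introduction) + 2 (extra statement) = 13.
The elision shares a bar with the next section but does not change this unit's count.

13 measures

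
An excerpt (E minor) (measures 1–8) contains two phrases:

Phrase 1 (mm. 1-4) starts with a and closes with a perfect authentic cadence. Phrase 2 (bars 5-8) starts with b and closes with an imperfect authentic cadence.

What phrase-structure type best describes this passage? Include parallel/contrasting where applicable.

The second phrase closes with an imperfect authentic cadence, which is not stronger than the first phrase's perfect authentic cadence; without a weak→strong cadential pair there is no antecedent–consequent relationship, so this is a phrase group rather than a period.

phrase group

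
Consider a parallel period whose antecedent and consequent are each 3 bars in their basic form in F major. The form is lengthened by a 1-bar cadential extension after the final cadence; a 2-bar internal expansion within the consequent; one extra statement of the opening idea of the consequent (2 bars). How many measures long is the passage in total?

11 measures

Basic parallel period: 3 + 3 = 6 bars.
6 (basic form) + 1 (cadential extension) + 2 (internal expansion) + 2 (extra statement) = 11.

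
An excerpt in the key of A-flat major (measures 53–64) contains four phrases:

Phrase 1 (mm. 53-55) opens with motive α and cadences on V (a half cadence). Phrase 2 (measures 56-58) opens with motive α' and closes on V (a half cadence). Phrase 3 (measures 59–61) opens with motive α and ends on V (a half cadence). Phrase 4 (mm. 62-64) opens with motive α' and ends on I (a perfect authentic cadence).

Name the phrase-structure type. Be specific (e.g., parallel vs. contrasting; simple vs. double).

Four phrases in two halves: the first half (mm. 53–58) ends with a half cadence, the second (bars 59–64) with a perfect authentic cadence — a large antecedent–consequent pair, i.e. a double period.
Phrase 3 begins with the same material as phrase 1, making it parallel.

parallel double period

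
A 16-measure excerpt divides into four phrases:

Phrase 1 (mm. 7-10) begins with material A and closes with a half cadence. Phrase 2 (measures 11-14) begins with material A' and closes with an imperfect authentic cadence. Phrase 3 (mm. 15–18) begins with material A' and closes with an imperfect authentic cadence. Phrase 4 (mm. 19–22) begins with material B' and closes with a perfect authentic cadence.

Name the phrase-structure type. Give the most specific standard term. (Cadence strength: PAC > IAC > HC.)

Four phrases in two halves: the first half (mm. 7–14) ends with an imperfect authentic cadence, the second (mm. 15-22) with a perfect authentic cadence — a large antecedent–consequent pair, i.e. a double period.
Phrase 3 begins with the same material as phrase 1, making it parallel.

parallel double period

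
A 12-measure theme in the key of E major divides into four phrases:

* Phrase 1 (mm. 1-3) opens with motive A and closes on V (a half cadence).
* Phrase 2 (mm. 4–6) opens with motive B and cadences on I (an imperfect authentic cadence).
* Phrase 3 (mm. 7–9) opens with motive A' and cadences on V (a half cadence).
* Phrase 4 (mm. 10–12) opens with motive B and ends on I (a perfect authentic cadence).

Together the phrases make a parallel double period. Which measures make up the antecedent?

measures 1–6

In a double period the first pair of phrases (ending imperfect authentic cadence) is the large antecedent and the second pair (ending perfect authentic cadence) is the large consequent; the antecedent is measures 1–6.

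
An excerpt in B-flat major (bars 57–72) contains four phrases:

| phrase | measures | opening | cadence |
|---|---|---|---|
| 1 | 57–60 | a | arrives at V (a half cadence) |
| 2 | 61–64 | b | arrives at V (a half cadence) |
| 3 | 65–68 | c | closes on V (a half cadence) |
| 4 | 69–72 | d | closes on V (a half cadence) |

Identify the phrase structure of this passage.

Phrase 4 ends with a half cadence, no stronger than phrase 2's half cadence, so the four phrases do not form a double period; nor do phrases 3–4 duplicate 1–2, so it is not a repeated period. With no phrase reaching a conclusive cadence, the passage is a phrase group.

phrase group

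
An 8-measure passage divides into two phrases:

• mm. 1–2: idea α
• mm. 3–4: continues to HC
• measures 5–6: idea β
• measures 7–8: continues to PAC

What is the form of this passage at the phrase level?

contrasting period

Phrase 1 ends with a half cadence (weaker) and phrase 2 with a perfect authentic cadence (stronger): antecedent + consequent = a period.
The two phrases open with different material (α / β), so the period is contrasting.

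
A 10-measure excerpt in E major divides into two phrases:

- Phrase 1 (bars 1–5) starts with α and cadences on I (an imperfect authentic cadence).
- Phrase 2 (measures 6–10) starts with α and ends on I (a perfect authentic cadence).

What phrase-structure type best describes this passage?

parallel period

Phrase 1 ends with an imperfect authentic cadence (weaker) and phrase 2 with a perfect authentic cadence (stronger): antecedent + consequent = a period.
The two phrases open with the same material (α / α), so the period is parallel.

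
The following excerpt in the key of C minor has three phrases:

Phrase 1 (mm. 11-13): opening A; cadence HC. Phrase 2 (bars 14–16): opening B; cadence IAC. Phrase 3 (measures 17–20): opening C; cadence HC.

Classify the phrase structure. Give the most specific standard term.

phrase group

The final phrase closes with a half cadence, which is not stronger than the preceding imperfect authentic cadence; the 3 phrases lack an overall antecedent–consequent design and so form a phrase group.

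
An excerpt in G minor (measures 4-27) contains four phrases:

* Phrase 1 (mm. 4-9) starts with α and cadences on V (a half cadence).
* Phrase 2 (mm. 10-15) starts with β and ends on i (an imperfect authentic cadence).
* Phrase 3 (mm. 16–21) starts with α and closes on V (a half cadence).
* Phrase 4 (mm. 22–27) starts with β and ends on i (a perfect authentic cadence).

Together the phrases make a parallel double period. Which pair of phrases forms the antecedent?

phrases 1 and 2

In a double period the first pair of phrases (ending imperfect authentic cadence) is the large antecedent and the second pair (ending perfect authentic cadence) is the large consequent; the antecedent is phrases 1 and 2.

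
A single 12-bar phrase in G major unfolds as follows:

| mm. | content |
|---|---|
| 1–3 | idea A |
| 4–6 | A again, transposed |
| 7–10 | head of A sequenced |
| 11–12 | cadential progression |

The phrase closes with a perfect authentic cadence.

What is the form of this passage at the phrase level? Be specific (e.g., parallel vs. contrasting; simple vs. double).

sentence

Basic idea (measures 1–3) + its repetition (measures 4-6) form the presentation; fragmentation and cadence (measures 7–12) form the continuation — the 12-bar whole is a sentence.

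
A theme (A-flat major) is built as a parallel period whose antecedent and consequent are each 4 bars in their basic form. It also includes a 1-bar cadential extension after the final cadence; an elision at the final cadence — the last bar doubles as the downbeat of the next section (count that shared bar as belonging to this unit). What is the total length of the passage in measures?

9 measures

Basic parallel period: 4 + 4 = 8 bars.
8 (basic form) + 1 (cadential extension) = 9.
The elision shares a bar with the next section but does not change this unit's count.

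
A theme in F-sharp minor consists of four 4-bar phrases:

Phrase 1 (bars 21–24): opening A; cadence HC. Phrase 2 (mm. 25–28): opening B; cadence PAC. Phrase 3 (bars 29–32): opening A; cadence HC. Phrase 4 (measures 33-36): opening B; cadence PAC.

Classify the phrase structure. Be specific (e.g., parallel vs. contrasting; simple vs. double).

repeated period

The cadence pattern HC–PAC–HC–PAC is weak–strong twice, and phrases 3–4 restate phrases 1–2: a period heard twice, not a double period (which would end weakly at phrase 2).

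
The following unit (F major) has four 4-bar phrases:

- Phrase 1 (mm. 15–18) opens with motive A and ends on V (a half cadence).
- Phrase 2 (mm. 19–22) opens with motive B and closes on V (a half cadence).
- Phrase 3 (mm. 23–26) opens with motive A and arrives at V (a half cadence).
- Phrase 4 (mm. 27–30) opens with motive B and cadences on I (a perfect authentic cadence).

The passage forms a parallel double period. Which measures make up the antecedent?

In a double period the first pair of phrases (ending half cadence) is the large antecedent and the second pair (ending perfect authentic cadence) is the large consequent; the antecedent is measures 15–22.

measures 15–22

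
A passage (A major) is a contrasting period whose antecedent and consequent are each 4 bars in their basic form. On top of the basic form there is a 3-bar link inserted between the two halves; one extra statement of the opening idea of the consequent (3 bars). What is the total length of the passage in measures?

Basic contrasting period: 4 + 4 = 8 bars.
8 (basic form) + 3 (link) + 3 (extra statement) = 14.

14 measures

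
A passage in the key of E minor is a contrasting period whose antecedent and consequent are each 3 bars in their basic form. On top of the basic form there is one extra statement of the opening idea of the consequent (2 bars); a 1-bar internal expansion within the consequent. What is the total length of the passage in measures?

9 measures

Basic contrasting period: 3 + 3 = 6 bars.
6 (basic form) + 2 (extra statement) + 1 (internal expansion) = 9.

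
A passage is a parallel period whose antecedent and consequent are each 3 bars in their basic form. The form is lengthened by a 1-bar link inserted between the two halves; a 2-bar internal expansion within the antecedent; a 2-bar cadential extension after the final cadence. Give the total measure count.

Basic parallel period: 3 + 3 = 6 bars.
6 (basic form) + 1 (link) + 2 (internal expansion) + 2 (cadential extension) = 11.

11 measures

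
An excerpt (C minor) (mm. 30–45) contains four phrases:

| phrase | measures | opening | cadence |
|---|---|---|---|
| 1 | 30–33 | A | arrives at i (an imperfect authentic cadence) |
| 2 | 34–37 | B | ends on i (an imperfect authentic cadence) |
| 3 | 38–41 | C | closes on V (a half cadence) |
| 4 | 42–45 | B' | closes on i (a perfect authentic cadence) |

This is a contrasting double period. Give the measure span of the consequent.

In a double period the first pair of phrases (ending imperfect authentic cadence) is the large antecedent and the second pair (ending perfect authentic cadence) is the large consequent; the consequent is measures 38–45.

measures 38–45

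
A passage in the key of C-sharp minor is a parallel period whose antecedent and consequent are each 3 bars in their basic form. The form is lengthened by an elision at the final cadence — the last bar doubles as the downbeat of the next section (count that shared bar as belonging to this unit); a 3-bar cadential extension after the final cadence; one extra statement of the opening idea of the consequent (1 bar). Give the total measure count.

10 measures

Basic parallel period: 3 + 3 = 6 bars.
6 (basic form) + 3 (cadential extension) + 1 (extra statement) = 10.
The elision shares a bar with the next section but does not change this unit's count.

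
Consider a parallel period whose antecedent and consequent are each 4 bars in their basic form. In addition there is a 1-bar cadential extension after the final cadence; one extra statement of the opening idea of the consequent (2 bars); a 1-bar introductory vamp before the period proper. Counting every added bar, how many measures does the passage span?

12 measures

Basic parallel period: 4 + 4 = 8 bars.
8 (basic form) + 1 (cadential extension) + 2 (extra statement) + 1 (introduction) = 12.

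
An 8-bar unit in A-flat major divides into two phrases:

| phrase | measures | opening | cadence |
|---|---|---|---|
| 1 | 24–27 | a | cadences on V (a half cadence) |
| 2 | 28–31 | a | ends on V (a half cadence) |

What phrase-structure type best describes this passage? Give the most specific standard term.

repeated phrase

Both phrases have the same opening (a) and the same cadence (half cadence): the second is a restatement, not a consequent, so this is a repeated phrase rather than a period.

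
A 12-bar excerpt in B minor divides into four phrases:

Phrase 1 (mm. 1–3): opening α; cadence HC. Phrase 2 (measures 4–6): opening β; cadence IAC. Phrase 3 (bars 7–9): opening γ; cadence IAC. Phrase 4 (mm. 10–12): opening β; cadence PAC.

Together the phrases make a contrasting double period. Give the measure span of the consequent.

In a double period the first pair of phrases (ending imperfect authentic cadence) is the large antecedent and the second pair (ending perfect authentic cadence) is the large consequent; the consequent is measures 7–12.

measures 7–12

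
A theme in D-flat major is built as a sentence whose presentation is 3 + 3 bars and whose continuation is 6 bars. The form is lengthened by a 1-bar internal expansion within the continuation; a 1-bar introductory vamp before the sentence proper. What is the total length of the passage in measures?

Basic sentence: 3 + 3 + 6 = 12 bars.
12 (basic form) + 1 (internal expansion) + 1 (introduction) = 14.

14 measures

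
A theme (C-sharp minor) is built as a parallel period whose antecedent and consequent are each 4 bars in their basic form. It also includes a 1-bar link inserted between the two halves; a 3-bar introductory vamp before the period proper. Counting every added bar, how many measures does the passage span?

Basic parallel period: 4 + 4 = 8 bars.
8 (basic form) + 1 (link) + 3 (introduction) = 12.

12 measures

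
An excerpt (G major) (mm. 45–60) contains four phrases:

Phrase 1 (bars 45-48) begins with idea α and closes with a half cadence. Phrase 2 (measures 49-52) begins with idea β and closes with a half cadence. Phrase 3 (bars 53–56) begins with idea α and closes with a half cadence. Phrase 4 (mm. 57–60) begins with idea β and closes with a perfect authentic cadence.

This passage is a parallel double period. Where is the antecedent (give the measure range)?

measures 45–52

In a double period the four phrases pair into a large antecedent (phrases 1–2, ending half cadence) and a large consequent (phrases 3–4, ending perfect authentic cadence). The antecedent spans bars 45–52.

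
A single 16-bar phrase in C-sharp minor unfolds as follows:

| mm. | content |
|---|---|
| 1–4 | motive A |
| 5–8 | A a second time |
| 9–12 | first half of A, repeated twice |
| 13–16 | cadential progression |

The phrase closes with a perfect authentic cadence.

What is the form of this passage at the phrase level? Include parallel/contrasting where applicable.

Basic idea (bars 1–4) + its repetition (mm. 5–8) form the presentation; fragmentation and cadence (mm. 9–16) form the continuation — the 16-bar whole is a sentence.

sentence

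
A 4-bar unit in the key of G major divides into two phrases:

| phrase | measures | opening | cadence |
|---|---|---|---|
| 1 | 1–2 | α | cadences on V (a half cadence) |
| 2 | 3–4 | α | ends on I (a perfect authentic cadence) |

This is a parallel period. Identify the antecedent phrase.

phrase 1

The phrase ending with the weaker cadence (half cadence) is the antecedent; the one ending more conclusively (perfect authentic cadence) is the consequent. The antecedent is phrase 1.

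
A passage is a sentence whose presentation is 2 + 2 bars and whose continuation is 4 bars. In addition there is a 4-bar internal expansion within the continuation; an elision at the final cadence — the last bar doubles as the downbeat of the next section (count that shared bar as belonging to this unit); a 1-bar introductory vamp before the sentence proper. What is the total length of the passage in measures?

13 measures

Basic sentence: 2 + 2 + 4 = 8 bars.
8 (basic form) + 4 (internal expansion) + 1 (introduction) = 13.
The elision shares a bar with the next section but does not change this unit's count.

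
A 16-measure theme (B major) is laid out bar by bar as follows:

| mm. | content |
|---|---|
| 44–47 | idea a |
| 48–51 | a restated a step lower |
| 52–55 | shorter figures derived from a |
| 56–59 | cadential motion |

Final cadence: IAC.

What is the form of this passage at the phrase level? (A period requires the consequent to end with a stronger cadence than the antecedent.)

Basic idea (mm. 44-47) + its repetition (mm. 48-51) form the presentation; fragmentation and cadence (measures 52-59) form the continuation — the 16-bar whole is a sentence.

sentence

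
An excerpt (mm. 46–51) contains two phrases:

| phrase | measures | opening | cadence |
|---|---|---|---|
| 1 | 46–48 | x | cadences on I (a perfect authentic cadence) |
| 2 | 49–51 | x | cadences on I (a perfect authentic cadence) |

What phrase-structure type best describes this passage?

Both phrases have the same opening (x) and the same cadence (perfect authentic cadence): the second is a restatement, not a consequent, so this is a repeated phrase rather than a period.

repeated phrase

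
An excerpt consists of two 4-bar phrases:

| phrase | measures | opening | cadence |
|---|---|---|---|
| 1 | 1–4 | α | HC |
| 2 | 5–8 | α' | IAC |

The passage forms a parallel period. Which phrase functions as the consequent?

phrase 2

The phrase ending with the weaker cadence (half cadence) is the antecedent; the one ending more conclusively (imperfect authentic cadence) is the consequent. The consequent is phrase 2.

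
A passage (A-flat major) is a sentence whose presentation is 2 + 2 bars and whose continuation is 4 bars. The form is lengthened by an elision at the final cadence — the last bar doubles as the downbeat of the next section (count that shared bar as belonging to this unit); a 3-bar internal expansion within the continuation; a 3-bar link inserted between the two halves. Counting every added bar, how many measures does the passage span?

Basic sentence: 2 + 2 + 4 = 8 bars.
8 (basic form) + 3 (internal expansion) + 3 (link) = 14.
The elision shares a bar with the next section but does not change this unit's count.

14 measures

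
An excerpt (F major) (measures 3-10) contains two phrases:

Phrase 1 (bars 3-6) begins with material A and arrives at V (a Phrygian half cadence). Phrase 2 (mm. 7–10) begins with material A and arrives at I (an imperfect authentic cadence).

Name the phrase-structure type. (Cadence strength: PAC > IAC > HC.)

Phrase 1 ends with a Phrygian half cadence (weaker) and phrase 2 with an imperfect authentic cadence (stronger): antecedent + consequent = a period.
The two phrases open with the same material (A / A), so the period is parallel.

parallel period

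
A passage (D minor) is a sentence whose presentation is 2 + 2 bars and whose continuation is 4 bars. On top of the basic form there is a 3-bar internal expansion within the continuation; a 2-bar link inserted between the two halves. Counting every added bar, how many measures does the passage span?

Basic sentence: 2 + 2 + 4 = 8 bars.
8 (basic form) + 3 (internal expansion) + 2 (link) = 13.

13 measures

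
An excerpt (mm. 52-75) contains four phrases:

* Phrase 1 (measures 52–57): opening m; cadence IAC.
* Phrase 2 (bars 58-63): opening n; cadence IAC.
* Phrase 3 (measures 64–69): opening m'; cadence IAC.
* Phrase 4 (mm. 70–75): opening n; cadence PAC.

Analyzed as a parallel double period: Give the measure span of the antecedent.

In a double period the four phrases pair into a large antecedent (phrases 1–2, ending imperfect authentic cadence) and a large consequent (phrases 3–4, ending perfect authentic cadence). The antecedent spans bars 52–63.

measures 52–63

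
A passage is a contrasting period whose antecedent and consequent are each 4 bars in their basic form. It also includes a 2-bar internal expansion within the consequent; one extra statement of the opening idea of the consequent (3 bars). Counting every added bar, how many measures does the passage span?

13 measures

Basic contrasting period: 4 + 4 = 8 bars.
8 (basic form) + 2 (internal expansion) + 3 (extra statement) = 13.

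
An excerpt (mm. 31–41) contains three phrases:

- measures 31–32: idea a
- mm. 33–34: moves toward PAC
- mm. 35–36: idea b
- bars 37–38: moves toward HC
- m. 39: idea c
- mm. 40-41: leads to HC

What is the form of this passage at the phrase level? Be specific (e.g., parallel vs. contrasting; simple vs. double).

phrase group

The final phrase closes with a half cadence, which is not stronger than the preceding half cadence; the 3 phrases lack an overall antecedent–consequent design and so form a phrase group.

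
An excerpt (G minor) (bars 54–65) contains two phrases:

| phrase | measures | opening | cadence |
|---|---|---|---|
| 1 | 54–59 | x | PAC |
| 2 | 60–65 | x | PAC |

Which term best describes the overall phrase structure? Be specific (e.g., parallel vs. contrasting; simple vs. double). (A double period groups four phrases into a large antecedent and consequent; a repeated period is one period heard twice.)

Both phrases have the same opening (x) and the same cadence (perfect authentic cadence): the second is a restatement, not a consequent, so this is a repeated phrase rather than a period.

repeated phrase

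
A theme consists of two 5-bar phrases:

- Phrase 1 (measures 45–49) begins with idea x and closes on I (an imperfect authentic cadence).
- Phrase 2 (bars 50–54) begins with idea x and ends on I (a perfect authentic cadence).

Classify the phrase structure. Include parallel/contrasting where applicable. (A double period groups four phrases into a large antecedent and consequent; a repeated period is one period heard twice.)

parallel period

Phrase 1 ends with an imperfect authentic cadence (weaker) and phrase 2 with a perfect authentic cadence (stronger): antecedent + consequent = a period.
The two phrases open with the same material (x / x), so the period is parallel.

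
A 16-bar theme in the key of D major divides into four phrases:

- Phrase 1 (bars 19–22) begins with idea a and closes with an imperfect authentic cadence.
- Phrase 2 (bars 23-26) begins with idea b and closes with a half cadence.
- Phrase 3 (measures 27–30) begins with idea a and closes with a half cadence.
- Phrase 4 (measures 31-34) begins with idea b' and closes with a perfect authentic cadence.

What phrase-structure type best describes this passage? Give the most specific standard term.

parallel double period

Four phrases in two halves: the first half (mm. 19-26) ends with a half cadence, the second (mm. 27–34) with a perfect authentic cadence — a large antecedent–consequent pair, i.e. a double period.
Phrase 3 begins with the same material as phrase 1, making it parallel.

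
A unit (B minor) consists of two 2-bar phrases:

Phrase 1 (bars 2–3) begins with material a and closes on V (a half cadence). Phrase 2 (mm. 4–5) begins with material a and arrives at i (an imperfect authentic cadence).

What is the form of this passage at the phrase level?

parallel period

Phrase 1 ends with a half cadence (weaker) and phrase 2 with an imperfect authentic cadence (stronger): antecedent + consequent = a period.
The two phrases open with the same material (a / a), so the period is parallel.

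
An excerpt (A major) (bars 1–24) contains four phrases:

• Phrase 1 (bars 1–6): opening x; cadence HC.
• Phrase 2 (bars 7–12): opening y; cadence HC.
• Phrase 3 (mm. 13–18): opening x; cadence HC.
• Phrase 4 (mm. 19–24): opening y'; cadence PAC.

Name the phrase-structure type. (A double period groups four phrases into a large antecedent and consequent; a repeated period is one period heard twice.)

Four phrases in two halves: the first half (measures 1–12) ends with a half cadence, the second (mm. 13–24) with a perfect authentic cadence — a large antecedent–consequent pair, i.e. a double period.
Phrase 3 begins with the same material as phrase 1, making it parallel.

parallel double period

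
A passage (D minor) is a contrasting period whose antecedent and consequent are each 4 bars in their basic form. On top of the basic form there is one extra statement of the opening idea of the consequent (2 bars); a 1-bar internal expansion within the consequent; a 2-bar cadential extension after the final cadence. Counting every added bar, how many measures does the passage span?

13 measures

Basic contrasting period: 4 + 4 = 8 bars.
8 (basic form) + 2 (extra statement) + 1 (internal expansion) + 2 (cadential extension) = 13.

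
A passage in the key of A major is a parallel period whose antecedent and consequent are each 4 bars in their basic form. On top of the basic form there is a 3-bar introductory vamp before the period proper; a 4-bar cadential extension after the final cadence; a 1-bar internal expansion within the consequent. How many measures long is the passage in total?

16 measures

Basic parallel period: 4 + 4 = 8 bars.
8 (basic form) + 3 (introduction) + 4 (cadential extension) + 1 (internal expansion) = 16.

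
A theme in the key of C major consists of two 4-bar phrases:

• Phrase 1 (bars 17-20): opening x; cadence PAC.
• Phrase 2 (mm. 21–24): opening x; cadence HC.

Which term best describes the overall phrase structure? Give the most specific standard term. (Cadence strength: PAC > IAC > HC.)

The second phrase closes with a half cadence, which is not stronger than the first phrase's perfect authentic cadence; without a weak→strong cadential pair there is no antecedent–consequent relationship, so this is a phrase group rather than a period.

phrase group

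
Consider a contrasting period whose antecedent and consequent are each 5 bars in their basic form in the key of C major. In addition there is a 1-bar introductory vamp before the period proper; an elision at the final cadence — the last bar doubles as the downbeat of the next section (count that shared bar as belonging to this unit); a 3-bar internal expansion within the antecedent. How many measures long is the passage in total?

14 measures

Basic contrasting period: 5 + 5 = 10 bars.
10 (basic form) + 1 (introduction) + 3 (internal expansion) = 14.
The elision shares a bar with the next section but does not change this unit's count.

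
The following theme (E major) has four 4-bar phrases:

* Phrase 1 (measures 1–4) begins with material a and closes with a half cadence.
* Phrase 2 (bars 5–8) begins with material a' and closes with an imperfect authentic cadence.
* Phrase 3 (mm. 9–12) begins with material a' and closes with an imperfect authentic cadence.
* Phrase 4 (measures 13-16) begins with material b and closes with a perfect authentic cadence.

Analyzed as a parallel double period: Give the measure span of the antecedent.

measures 1–8

In a double period the four phrases pair into a large antecedent (phrases 1–2, ending imperfect authentic cadence) and a large consequent (phrases 3–4, ending perfect authentic cadence). The antecedent spans mm. 1–8.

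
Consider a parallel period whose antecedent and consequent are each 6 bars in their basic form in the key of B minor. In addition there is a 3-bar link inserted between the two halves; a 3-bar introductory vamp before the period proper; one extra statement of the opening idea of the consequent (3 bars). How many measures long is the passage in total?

21 measures

Basic parallel period: 6 + 6 = 12 bars.
12 (basic form) + 3 (link) + 3 (introduction) + 3 (extra statement) = 21.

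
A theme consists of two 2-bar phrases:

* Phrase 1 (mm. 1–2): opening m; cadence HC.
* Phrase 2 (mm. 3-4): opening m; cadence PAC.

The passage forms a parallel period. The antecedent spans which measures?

The antecedent is the phrase ending with the weaker cadence (half cadence, phrase 1) and the consequent the one ending more conclusively (perfect authentic cadence, phrase 2); the antecedent is bars 1-2.

measures 1–2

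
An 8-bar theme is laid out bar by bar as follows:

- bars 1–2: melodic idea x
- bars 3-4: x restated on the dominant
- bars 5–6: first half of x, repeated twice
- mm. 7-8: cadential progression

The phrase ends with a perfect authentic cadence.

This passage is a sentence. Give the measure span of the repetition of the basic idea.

The presentation of a sentence is the basic idea (mm. 1-2) plus its repetition (measures 3-4); the repetition of the basic idea is therefore bars 3–4.

measures 3–4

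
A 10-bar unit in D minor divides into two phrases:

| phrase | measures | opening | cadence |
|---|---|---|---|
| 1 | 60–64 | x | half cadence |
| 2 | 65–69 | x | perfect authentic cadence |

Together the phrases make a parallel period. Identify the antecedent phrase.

The phrase ending with the weaker cadence (half cadence) is the antecedent; the one ending more conclusively (perfect authentic cadence) is the consequent. The antecedent is phrase 1.

phrase 1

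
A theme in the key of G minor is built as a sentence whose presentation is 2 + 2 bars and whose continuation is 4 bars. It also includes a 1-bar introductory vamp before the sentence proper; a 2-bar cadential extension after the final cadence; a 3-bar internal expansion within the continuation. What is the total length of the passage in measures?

Basic sentence: 2 + 2 + 4 = 8 bars.
8 (basic form) + 1 (introduction) + 2 (cadential extension) + 3 (internal expansion) = 14.

14 measures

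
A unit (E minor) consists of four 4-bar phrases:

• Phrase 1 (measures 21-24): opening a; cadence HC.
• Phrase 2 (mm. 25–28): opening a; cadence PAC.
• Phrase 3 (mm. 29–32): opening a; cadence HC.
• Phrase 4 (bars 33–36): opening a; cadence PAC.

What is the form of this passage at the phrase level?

The cadence pattern HC–PAC–HC–PAC is weak–strong twice, and phrases 3–4 restate phrases 1–2: a period heard twice, not a double period (which would end weakly at phrase 2).

repeated period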